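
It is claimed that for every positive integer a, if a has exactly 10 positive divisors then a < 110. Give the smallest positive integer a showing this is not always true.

Check each positive integer a in order until a has exactly 10 positive divisors but the claim fails.
a = 48: τ(48) = 10; 48 < 110.
a = 80: τ(80) = 10; 80 < 110.
a = 112: τ(112) = 10; 112 ≥ 110.

a = 112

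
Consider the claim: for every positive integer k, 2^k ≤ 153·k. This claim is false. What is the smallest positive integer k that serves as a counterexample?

k = 11

Check each positive integer k in order until 2^k > 153·k.
For k = 1, 2, 3, 4, 5, 6, 7, 8, 9, 10 the conclusion holds.
k = 11: 2^k = 2048 and 153·k = 1683, so 2048 > 1683.
Thus k = 11 disproves the claim, and no smaller k works.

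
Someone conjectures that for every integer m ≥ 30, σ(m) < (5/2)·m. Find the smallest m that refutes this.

m = 36

We need the least integer m ≥ 30 for which the claim fails.
m = 30: σ(30) = 72; 72 < 75.
m = 31: σ(31) = 32; 32 < 155/2.
m = 32: σ(32) = 63; 63 < 80.
m = 33: σ(33) = 48; 48 < 165/2.
m = 34: σ(34) = 54; 54 < 85.
m = 35: σ(35) = 48; 48 < 175/2.
m = 36: σ(36) = 91; 91 ≥ 90.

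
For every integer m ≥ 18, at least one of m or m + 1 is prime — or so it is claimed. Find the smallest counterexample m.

m = 20

m = 18: 19 is prime.
m = 19: 19 is prime.
m = 20: 20 = 2 × 10; 21 = 3 × 7 — both composite.
Hence m = 20 is a counterexample.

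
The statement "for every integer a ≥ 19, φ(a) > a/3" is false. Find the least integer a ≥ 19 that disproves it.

A counterexample is any integer a ≥ 19 such that the claim fails; we check each in order.
The first 5 eligible values, up to a = 23, all satisfy the conclusion.
a = 24: φ(24) = 8 and 24/3 = 8, so φ(24) ≤ 24/3.

a = 24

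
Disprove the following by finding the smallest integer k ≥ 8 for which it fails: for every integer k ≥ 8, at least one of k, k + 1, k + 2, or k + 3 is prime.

For k = 8, 9, 10, 11, …, 21, 22, 23 the conclusion holds.
k = 24: 24 = 2 × 12; 25 = 5 × 5; 26 = 2 × 13; 27 = 3 × 9 — all composite.
Thus k = 24 disproves the claim, and no smaller k works.

k = 24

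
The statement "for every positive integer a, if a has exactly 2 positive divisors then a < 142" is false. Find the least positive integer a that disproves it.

a = 149

The first 34 eligible values, up to a = 139, all satisfy the conclusion.
a = 149: τ(149) = 2; 149 ≥ 142.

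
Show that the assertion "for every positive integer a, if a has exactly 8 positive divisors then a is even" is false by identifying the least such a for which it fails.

a = 105

We need the least positive integer a for which a has exactly 8 positive divisors but a is odd.
The first 12 eligible values, up to a = 104, all satisfy the conclusion.
a = 105: divisors of 105: 1, 3, 5, 7, 15, 21, 35, 105; 105 is odd.
Thus a = 105 disproves the claim, and no smaller a works.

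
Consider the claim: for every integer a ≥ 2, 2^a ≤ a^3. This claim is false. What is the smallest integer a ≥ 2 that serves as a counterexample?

A counterexample is any integer a ≥ 2 such that 2^a > a^3; we check each in order.
a = 2: 2^a = 4 and a^3 = 8, so 4 ≤ 8.
a = 3: 2^a = 8 and a^3 = 27, so 8 ≤ 27.
a = 4: 2^a = 16 and a^3 = 64, so 16 ≤ 64.
a = 5: 2^a = 32 and a^3 = 125, so 32 ≤ 125.
a = 6: 2^a = 64 and a^3 = 216, so 64 ≤ 216.
a = 7: 2^a = 128 and a^3 = 343, so 128 ≤ 343.
a = 8: 2^a = 256 and a^3 = 512, so 256 ≤ 512.
a = 9: 2^a = 512 and a^3 = 729, so 512 ≤ 729.
a = 10: 2^a = 1024 and a^3 = 1000, so 1024 > 1000.

a = 10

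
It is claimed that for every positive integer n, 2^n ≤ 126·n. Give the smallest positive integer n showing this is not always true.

Check each positive integer n in order until 2^n > 126·n.
For n = 1, 2, 3, 4, 5, 6, 7, 8, 9, 10 the conclusion holds.
n = 11: 2^n = 2048 and 126·n = 1386, so 2048 > 1386.

n = 11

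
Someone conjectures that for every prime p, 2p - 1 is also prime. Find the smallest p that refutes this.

We need the least prime p for which 2p - 1 is not prime.
For p = 2, 3 the conclusion holds.
p = 5: 2p - 1 = 9 = 3 × 3, not prime.
Hence p = 5 is a counterexample.

p = 5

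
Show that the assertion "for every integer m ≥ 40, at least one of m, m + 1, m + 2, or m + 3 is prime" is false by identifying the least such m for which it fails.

m = 48

For m = 40, 41, 42, 43, 44, 45, 46, 47 the conclusion holds.
m = 48: 48 = 2 × 24; 49 = 7 × 7; 50 = 2 × 25; 51 = 3 × 17 — all composite.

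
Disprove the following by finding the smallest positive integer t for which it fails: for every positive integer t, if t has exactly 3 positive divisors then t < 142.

We need the least positive integer t for which t has exactly 3 positive divisors but the claim fails.
The first 5 eligible values, up to t = 121, all satisfy the conclusion.
t = 169: τ(169) = 3; 169 ≥ 142.
Thus t = 169 disproves the claim, and no smaller t works.

t = 169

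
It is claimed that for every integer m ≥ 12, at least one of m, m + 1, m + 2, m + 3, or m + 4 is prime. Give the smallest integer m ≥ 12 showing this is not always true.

We need the least integer m ≥ 12 for which m, m + 1, m + 2, m + 3, m + 4 are all composite.
The first 12 eligible values, up to m = 23, all satisfy the conclusion.
m = 24: 24 = 2 × 12; 25 = 5 × 5; 26 = 2 × 13; 27 = 3 × 9; 28 = 2 × 14 — all composite.
Thus m = 24 disproves the claim, and no smaller m works.

m = 24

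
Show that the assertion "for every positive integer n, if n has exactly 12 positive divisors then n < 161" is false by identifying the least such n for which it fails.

n = 198

We need the least positive integer n for which n has exactly 12 positive divisors but the claim fails.
The first 12 eligible values, up to n = 160, all satisfy the conclusion.
n = 198: τ(198) = 12; 198 ≥ 161.
Thus n = 198 disproves the claim, and no smaller n works.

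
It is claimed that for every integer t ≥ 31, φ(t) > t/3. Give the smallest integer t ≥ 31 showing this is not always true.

The first 5 eligible values, up to t = 35, all satisfy the conclusion.
t = 36: φ(36) = 12 and 36/3 = 12, so φ(36) ≤ 36/3.
Hence t = 36 is a counterexample.

t = 36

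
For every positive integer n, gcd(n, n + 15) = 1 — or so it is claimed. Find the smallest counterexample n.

We need the least positive integer n for which gcd(n, n + 15) > 1.
n = 1: gcd(1, 16) = 1.
n = 2: gcd(2, 17) = 1.
n = 3: gcd(3, 18) = 3.
Hence n = 3 is a counterexample.

n = 3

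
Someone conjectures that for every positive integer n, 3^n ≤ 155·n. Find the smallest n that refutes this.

We need the least positive integer n for which 3^n > 155·n.
n = 1: 3^n = 3 and 155·n = 155, so 3 ≤ 155.
n = 2: 3^n = 9 and 155·n = 310, so 9 ≤ 310.
n = 3: 3^n = 27 and 155·n = 465, so 27 ≤ 465.
n = 4: 3^n = 81 and 155·n = 620, so 81 ≤ 620.
n = 5: 3^n = 243 and 155·n = 775, so 243 ≤ 775.
n = 6: 3^n = 729 and 155·n = 930, so 729 ≤ 930.
n = 7: 3^n = 2187 and 155·n = 1085, so 2187 > 1085.

n = 7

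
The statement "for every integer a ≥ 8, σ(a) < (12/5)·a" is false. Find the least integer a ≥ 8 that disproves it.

a = 24

We need the least integer a ≥ 8 for which the claim fails.
The first 16 eligible values, up to a = 23, all satisfy the conclusion.
a = 24: σ(24) = 60; 60 ≥ 288/5.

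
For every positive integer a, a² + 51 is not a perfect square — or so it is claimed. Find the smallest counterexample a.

a = 7

Check each positive integer a in order until a² + 51 is a perfect square.
a = 1: 1² + 51 = 52, not a perfect square.
a = 2: 2² + 51 = 55, not a perfect square.
a = 3: 3² + 51 = 60, not a perfect square.
a = 4: 4² + 51 = 67, not a perfect square.
a = 5: 5² + 51 = 76, not a perfect square.
a = 6: 6² + 51 = 87, not a perfect square.
a = 7: 7² + 51 = 100 = 10², a perfect square.
Hence a = 7 is a counterexample.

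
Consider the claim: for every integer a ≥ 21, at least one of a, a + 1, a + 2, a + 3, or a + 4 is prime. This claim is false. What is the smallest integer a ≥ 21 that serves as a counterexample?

a = 24

A counterexample is any integer a ≥ 21 such that a, a + 1, a + 2, a + 3, a + 4 are all composite; we check each in order.
For a = 21, 22, 23 the conclusion holds.
a = 24: 24 = 2 × 12; 25 = 5 × 5; 26 = 2 × 13; 27 = 3 × 9; 28 = 2 × 14 — all composite.
Thus a = 24 disproves the claim, and no smaller a works.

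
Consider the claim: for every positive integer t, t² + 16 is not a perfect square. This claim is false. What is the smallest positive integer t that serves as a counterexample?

t = 3

A counterexample is any positive integer t such that t² + 16 is a perfect square; we check each in order.
For t = 1, 2 the conclusion holds.
t = 3: 3² + 16 = 25 = 5², a perfect square.
Hence t = 3 is a counterexample.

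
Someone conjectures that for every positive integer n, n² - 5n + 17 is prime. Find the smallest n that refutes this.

n = 13

For n = 1, 2, 3, 4, …, 10, 11, 12 the conclusion holds.
n = 13: n² - 5n + 17 = 121 = 11 × 11, composite.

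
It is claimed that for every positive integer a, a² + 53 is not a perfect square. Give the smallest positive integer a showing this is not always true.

a = 26

We need the least positive integer a for which a² + 53 is a perfect square.
For a = 1, 2, 3, 4, …, 23, 24, 25 the conclusion holds.
a = 26: 26² + 53 = 729 = 27², a perfect square.
Hence a = 26 is a counterexample.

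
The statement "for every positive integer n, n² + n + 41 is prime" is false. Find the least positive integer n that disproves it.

Check each positive integer n in order until n² + n + 41 is not prime.
The first 39 eligible values, up to n = 39, all satisfy the conclusion.
n = 40: n² + n + 41 = 1681 = 41 × 41, composite.

n = 40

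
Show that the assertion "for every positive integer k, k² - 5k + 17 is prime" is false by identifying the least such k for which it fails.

For k = 1, 2, 3, 4, …, 10, 11, 12 the conclusion holds.
k = 13: k² - 5k + 17 = 121 = 11 × 11, composite.
So k = 13 is the smallest counterexample.

k = 13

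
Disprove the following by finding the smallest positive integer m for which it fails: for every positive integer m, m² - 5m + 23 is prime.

For m = 1, 2, 3, 4, …, 16, 17, 18 the conclusion holds.
m = 19: m² - 5m + 23 = 289 = 17 × 17, composite.
Thus m = 19 disproves the claim, and no smaller m works.

m = 19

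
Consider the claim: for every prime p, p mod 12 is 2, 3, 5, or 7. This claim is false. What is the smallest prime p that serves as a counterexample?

p = 11

The first 4 eligible values, up to p = 7, all satisfy the conclusion.
p = 11: 11 mod 12 = 11 — not in {2, 3, 5, 7}.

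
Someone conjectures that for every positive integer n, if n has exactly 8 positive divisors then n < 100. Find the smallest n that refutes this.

n = 102

Check each positive integer n in order until n has exactly 8 positive divisors but the claim fails.
The first 10 eligible values, up to n = 88, all satisfy the conclusion.
n = 102: τ(102) = 8; 102 ≥ 100.
So n = 102 is the smallest counterexample.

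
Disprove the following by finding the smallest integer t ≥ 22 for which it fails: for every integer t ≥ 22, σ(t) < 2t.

t = 24

For t = 22, 23 the conclusion holds.
t = 24: σ(24) = 60; 60 ≥ 48.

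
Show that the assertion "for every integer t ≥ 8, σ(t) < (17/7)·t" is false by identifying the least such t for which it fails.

A counterexample is any integer t ≥ 8 such that the claim fails; we check each in order.
For t = 8, 9, 10, 11, …, 21, 22, 23 the conclusion holds.
t = 24: σ(24) = 60; 60 ≥ 408/7.

t = 24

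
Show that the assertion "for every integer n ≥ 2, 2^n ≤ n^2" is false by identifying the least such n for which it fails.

Check each integer n ≥ 2 in order until 2^n > n^2.
n = 2: 2^n = 4 and n^2 = 4, so 4 ≤ 4.
n = 3: 2^n = 8 and n^2 = 9, so 8 ≤ 9.
n = 4: 2^n = 16 and n^2 = 16, so 16 ≤ 16.
n = 5: 2^n = 32 and n^2 = 25, so 32 > 25.
Hence n = 5 is a counterexample.

n = 5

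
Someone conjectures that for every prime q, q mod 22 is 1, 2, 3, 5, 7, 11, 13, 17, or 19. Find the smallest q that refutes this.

q = 31

Check each prime q in order until the claim fails.
For q = 2, 3, 5, 7, 11, 13, 17, 19, 23, 29 the conclusion holds.
q = 31: 31 mod 22 = 9 — not in {1, 2, 3, 5, 7, 11, 13, 17, 19}.
Thus q = 31 disproves the claim, and no smaller q works.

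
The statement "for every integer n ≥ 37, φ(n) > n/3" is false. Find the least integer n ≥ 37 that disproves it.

For n = 37, 38, 39, 40, 41 the conclusion holds.
n = 42: φ(42) = 12 and 42/3 = 14, so φ(42) ≤ 42/3.

n = 42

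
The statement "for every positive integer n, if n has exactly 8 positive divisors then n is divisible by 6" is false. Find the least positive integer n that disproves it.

Check each positive integer n in order until n has exactly 8 positive divisors but n is not divisible by 6.
For n = 24, 30 the conclusion holds.
n = 40: τ(40) = 8; 40 mod 6 = 4.
Thus n = 40 disproves the claim, and no smaller n works.

n = 40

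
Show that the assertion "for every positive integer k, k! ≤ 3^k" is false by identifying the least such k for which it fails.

A counterexample is any positive integer k such that k! > 3^k; we check each in order.
The first 6 eligible values, up to k = 6, all satisfy the conclusion.
k = 7: k! = 5040 and 3^k = 2187, so 5040 > 2187.
So k = 7 is the smallest counterexample.

k = 7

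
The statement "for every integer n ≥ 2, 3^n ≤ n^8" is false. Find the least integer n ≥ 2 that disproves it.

The first 21 eligible values, up to n = 22, all satisfy the conclusion.
n = 23: 3^n = 94143178827 and n^8 = 78310985281, so 94143178827 > 78310985281.
So n = 23 is the smallest counterexample.

n = 23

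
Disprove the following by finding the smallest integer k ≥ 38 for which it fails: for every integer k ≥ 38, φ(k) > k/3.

We need the least integer k ≥ 38 for which the claim fails.
The first 4 eligible values, up to k = 41, all satisfy the conclusion.
k = 42: φ(42) = 12 and 42/3 = 14, so φ(42) ≤ 42/3.

k = 42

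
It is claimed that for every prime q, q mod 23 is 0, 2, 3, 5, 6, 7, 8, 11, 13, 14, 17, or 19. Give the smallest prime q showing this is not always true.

A counterexample is any prime q such that the claim fails; we check each in order.
For q = 2, 3, 5, 7, …, 29, 31, 37 the conclusion holds.
q = 41: 41 mod 23 = 18 — not in {0, 2, 3, 5, 6, 7, 8, 11, 13, 14, 17, 19}.

q = 41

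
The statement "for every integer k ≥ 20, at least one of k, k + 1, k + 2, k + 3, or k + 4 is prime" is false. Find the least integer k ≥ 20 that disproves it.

k = 20: 23 is prime.
k = 21: 23 is prime.
k = 22: 23 is prime.
k = 23: 23 is prime.
k = 24: 24 = 2 × 12; 25 = 5 × 5; 26 = 2 × 13; 27 = 3 × 9; 28 = 2 × 14 — all composite.
Thus k = 24 disproves the claim, and no smaller k works.

k = 24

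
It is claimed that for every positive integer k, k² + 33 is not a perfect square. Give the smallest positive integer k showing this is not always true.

k = 4

k = 1: 1² + 33 = 34, not a perfect square.
k = 2: 2² + 33 = 37, not a perfect square.
k = 3: 3² + 33 = 42, not a perfect square.
k = 4: 4² + 33 = 49 = 7², a perfect square.
Thus k = 4 disproves the claim, and no smaller k works.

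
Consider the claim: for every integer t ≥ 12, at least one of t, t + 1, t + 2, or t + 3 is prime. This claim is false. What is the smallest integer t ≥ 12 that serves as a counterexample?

We need the least integer t ≥ 12 for which t, t + 1, t + 2, t + 3 are all composite.
For t = 12, 13, 14, 15, …, 21, 22, 23 the conclusion holds.
t = 24: 24 = 2 × 12; 25 = 5 × 5; 26 = 2 × 13; 27 = 3 × 9 — all composite.

t = 24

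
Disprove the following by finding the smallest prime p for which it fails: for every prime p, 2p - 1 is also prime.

p = 5

For p = 2, 3 the conclusion holds.
p = 5: 2p - 1 = 9 = 3 × 3, not prime.
So p = 5 is the smallest counterexample.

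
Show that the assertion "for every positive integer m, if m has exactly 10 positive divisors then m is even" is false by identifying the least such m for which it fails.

m = 405

A counterexample is any positive integer m such that m has exactly 10 positive divisors but m is odd; we check each in order.
For m = 48, 80, 112, 162, 176, 208, 272, 304, 368 the conclusion holds.
m = 405: divisors of 405: 10 divisors; 405 is odd.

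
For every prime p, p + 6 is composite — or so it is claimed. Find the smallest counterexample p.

p = 5

For p = 2, 3 the conclusion holds.
p = 5: p + 6 = 11, prime — not composite.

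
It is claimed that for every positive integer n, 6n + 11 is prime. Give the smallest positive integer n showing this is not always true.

Check each positive integer n in order until 6n + 11 is not prime.
For n = 1, 2, 3 the conclusion holds.
n = 4: 6n + 11 = 35 = 5 × 7, composite.

n = 4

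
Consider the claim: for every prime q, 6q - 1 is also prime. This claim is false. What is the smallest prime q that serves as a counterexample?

We need the least prime q for which 6q - 1 is not prime.
q = 2: 6q - 1 = 11, prime.
q = 3: 6q - 1 = 17, prime.
q = 5: 6q - 1 = 29, prime.
q = 7: 6q - 1 = 41, prime.
q = 11: 6q - 1 = 65 = 5 × 13, not prime.
Thus q = 11 disproves the claim, and no smaller q works.

q = 11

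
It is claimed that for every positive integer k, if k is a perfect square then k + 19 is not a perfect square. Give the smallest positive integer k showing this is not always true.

We need the least positive integer k for which k is a perfect square but k + 19 is a perfect square.
For k = 1, 4, 9, 16, 25, 36, 49, 64 the conclusion holds.
k = 81: 81 = 9² and 81 + 19 = 100 = 10².

k = 81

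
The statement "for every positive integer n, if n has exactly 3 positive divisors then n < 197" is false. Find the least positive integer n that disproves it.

n = 4: τ(4) = 3; 4 < 197.
n = 9: τ(9) = 3; 9 < 197.
n = 25: τ(25) = 3; 25 < 197.
n = 49: τ(49) = 3; 49 < 197.
n = 121: τ(121) = 3; 121 < 197.
n = 169: τ(169) = 3; 169 < 197.
n = 289: τ(289) = 3; 289 ≥ 197.
So n = 289 is the smallest counterexample.

n = 289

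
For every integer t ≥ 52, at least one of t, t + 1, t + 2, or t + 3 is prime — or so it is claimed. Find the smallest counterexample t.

A counterexample is any integer t ≥ 52 such that t, t + 1, t + 2, t + 3 are all composite; we check each in order.
t = 52: 53 is prime.
t = 53: 53 is prime.
t = 54: 54 = 2 × 27; 55 = 5 × 11; 56 = 2 × 28; 57 = 3 × 19 — all composite.

t = 54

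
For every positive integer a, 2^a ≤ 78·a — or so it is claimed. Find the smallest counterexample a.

The first 9 eligible values, up to a = 9, all satisfy the conclusion.
a = 10: 2^a = 1024 and 78·a = 780, so 1024 > 780.
Thus a = 10 disproves the claim, and no smaller a works.

a = 10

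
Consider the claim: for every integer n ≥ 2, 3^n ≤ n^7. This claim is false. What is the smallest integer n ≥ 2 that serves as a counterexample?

n = 19

We need the least integer n ≥ 2 for which 3^n > n^7.
For n = 2, 3, 4, 5, …, 16, 17, 18 the conclusion holds.
n = 19: 3^n = 1162261467 and n^7 = 893871739, so 1162261467 > 893871739.
Hence n = 19 is a counterexample.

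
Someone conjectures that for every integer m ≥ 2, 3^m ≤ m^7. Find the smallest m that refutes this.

Check each integer m ≥ 2 in order until 3^m > m^7.
The first 17 eligible values, up to m = 18, all satisfy the conclusion.
m = 19: 3^m = 1162261467 and m^7 = 893871739, so 1162261467 > 893871739.

m = 19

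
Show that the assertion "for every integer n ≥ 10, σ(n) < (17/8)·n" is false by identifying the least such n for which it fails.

n = 12

n = 10: σ(10) = 18; 18 < 85/4.
n = 11: σ(11) = 12; 12 < 187/8.
n = 12: σ(12) = 28; 28 ≥ 51/2.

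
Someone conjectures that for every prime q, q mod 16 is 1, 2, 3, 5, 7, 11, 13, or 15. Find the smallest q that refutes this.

For q = 2, 3, 5, 7, …, 29, 31, 37 the conclusion holds.
q = 41: 41 mod 16 = 9 — not in {1, 2, 3, 5, 7, 11, 13, 15}.
Hence q = 41 is a counterexample.

q = 41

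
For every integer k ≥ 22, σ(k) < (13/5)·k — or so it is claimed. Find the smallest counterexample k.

k = 60

Check each integer k ≥ 22 in order until the claim fails.
The first 38 eligible values, up to k = 59, all satisfy the conclusion.
k = 60: σ(60) = 168; 168 ≥ 156.
Thus k = 60 disproves the claim, and no smaller k works.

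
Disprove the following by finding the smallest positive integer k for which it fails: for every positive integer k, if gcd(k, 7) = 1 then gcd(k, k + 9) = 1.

k = 3

Check each positive integer k in order until gcd(k, 7) = 1 but gcd(k, k + 9) > 1.
For k = 1, 2 the conclusion holds.
k = 3: gcd(3, 12) = 3.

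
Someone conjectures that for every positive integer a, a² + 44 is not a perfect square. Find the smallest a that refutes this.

a = 10

We need the least positive integer a for which a² + 44 is a perfect square.
For a = 1, 2, 3, 4, 5, 6, 7, 8, 9 the conclusion holds.
a = 10: 10² + 44 = 144 = 12², a perfect square.
So a = 10 is the smallest counterexample.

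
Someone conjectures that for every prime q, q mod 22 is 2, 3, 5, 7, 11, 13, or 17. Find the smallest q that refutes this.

q = 19

A counterexample is any prime q such that the claim fails; we check each in order.
The first 7 eligible values, up to q = 17, all satisfy the conclusion.
q = 19: 19 mod 22 = 19 — not in {2, 3, 5, 7, 11, 13, 17}.
So q = 19 is the smallest counterexample.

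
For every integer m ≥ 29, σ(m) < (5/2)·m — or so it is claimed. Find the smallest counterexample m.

For m = 29, 30, 31, 32, 33, 34, 35 the conclusion holds.
m = 36: σ(36) = 91; 91 ≥ 90.

m = 36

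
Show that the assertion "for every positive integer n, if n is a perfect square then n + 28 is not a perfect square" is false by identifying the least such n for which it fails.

n = 36

The first 5 eligible values, up to n = 25, all satisfy the conclusion.
n = 36: 36 = 6² and 36 + 28 = 64 = 8².
Thus n = 36 disproves the claim, and no smaller n works.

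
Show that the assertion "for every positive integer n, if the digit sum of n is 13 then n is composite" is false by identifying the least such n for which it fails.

We need the least positive integer n for which the digit sum of n is 13 but n is prime.
For n = 49, 58 the conclusion holds.
n = 67: digit sum 13; 67 is prime, not composite.
So n = 67 is the smallest counterexample.

n = 67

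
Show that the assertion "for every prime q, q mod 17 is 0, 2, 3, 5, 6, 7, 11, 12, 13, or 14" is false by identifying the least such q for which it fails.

Check each prime q in order until the claim fails.
The first 13 eligible values, up to q = 41, all satisfy the conclusion.
q = 43: 43 mod 17 = 9 — not in {0, 2, 3, 5, 6, 7, 11, 12, 13, 14}.
Thus q = 43 disproves the claim, and no smaller q works.

q = 43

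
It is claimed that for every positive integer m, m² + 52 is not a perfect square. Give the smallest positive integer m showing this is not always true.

A counterexample is any positive integer m such that m² + 52 is a perfect square; we check each in order.
For m = 1, 2, 3, 4, …, 9, 10, 11 the conclusion holds.
m = 12: 12² + 52 = 196 = 14², a perfect square.

m = 12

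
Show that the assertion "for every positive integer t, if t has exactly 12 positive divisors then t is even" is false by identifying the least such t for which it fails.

t = 315

For t = 60, 72, 84, 90, …, 294, 306, 308 the conclusion holds.
t = 315: divisors of 315: 12 divisors; 315 is odd.
Thus t = 315 disproves the claim, and no smaller t works.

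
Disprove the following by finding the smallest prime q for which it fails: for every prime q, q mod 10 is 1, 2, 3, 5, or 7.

Check each prime q in order until the claim fails.
The first 7 eligible values, up to q = 17, all satisfy the conclusion.
q = 19: 19 mod 10 = 9 — not in {1, 2, 3, 5, 7}.

q = 19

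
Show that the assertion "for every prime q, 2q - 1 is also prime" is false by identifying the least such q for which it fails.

Check each prime q in order until 2q - 1 is not prime.
q = 2: 2q - 1 = 3, prime.
q = 3: 2q - 1 = 5, prime.
q = 5: 2q - 1 = 9 = 3 × 3, not prime.
Thus q = 5 disproves the claim, and no smaller q works.

q = 5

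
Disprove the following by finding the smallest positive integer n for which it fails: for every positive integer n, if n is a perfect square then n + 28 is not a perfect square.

n = 36

A counterexample is any positive integer n such that n is a perfect square but n + 28 is a perfect square; we check each in order.
For n = 1, 4, 9, 16, 25 the conclusion holds.
n = 36: 36 = 6² and 36 + 28 = 64 = 8².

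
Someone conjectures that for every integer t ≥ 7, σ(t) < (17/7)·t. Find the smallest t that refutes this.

The first 17 eligible values, up to t = 23, all satisfy the conclusion.
t = 24: σ(24) = 60; 60 ≥ 408/7.
So t = 24 is the smallest counterexample.

t = 24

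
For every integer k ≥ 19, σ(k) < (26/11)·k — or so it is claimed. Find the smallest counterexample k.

We need the least integer k ≥ 19 for which the claim fails.
k = 19: σ(19) = 20; 20 < 494/11.
k = 20: σ(20) = 42; 42 < 520/11.
k = 21: σ(21) = 32; 32 < 546/11.
k = 22: σ(22) = 36; 36 < 52.
k = 23: σ(23) = 24; 24 < 598/11.
k = 24: σ(24) = 60; 60 ≥ 624/11.
So k = 24 is the smallest counterexample.

k = 24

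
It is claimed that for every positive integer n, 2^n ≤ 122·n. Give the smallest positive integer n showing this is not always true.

n = 11

Check each positive integer n in order until 2^n > 122·n.
For n = 1, 2, 3, 4, 5, 6, 7, 8, 9, 10 the conclusion holds.
n = 11: 2^n = 2048 and 122·n = 1342, so 2048 > 1342.
Hence n = 11 is a counterexample.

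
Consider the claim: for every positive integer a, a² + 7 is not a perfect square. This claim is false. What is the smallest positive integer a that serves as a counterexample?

Check each positive integer a in order until a² + 7 is a perfect square.
a = 1: 1² + 7 = 8, not a perfect square.
a = 2: 2² + 7 = 11, not a perfect square.
a = 3: 3² + 7 = 16 = 4², a perfect square.

a = 3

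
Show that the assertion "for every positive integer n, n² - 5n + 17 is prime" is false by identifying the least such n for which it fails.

A counterexample is any positive integer n such that n² - 5n + 17 is not prime; we check each in order.
For n = 1, 2, 3, 4, …, 10, 11, 12 the conclusion holds.
n = 13: n² - 5n + 17 = 121 = 11 × 11, composite.

n = 13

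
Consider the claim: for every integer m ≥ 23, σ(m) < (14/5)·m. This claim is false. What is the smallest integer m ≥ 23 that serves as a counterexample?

m = 60

We need the least integer m ≥ 23 for which the claim fails.
For m = 23, 24, 25, 26, …, 57, 58, 59 the conclusion holds.
m = 60: σ(60) = 168; 168 ≥ 168.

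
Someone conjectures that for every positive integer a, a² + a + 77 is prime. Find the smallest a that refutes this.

a = 6

We need the least positive integer a for which a² + a + 77 is not prime.
The first 5 eligible values, up to a = 5, all satisfy the conclusion.
a = 6: a² + a + 77 = 119 = 7 × 17, composite.
Thus a = 6 disproves the claim, and no smaller a works.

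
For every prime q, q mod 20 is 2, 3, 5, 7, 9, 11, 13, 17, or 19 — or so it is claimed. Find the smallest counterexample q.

q = 41

We need the least prime q for which the claim fails.
For q = 2, 3, 5, 7, …, 29, 31, 37 the conclusion holds.
q = 41: 41 mod 20 = 1 — not in {2, 3, 5, 7, 9, 11, 13, 17, 19}.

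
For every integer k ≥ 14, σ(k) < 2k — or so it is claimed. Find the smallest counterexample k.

A counterexample is any integer k ≥ 14 such that the claim fails; we check each in order.
For k = 14, 15, 16, 17 the conclusion holds.
k = 18: σ(18) = 39; 39 ≥ 36.
So k = 18 is the smallest counterexample.

k = 18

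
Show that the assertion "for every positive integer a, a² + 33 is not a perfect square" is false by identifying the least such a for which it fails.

We need the least positive integer a for which a² + 33 is a perfect square.
a = 1: 1² + 33 = 34, not a perfect square.
a = 2: 2² + 33 = 37, not a perfect square.
a = 3: 3² + 33 = 42, not a perfect square.
a = 4: 4² + 33 = 49 = 7², a perfect square.

a = 4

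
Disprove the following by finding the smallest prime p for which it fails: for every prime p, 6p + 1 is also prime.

p = 19

We need the least prime p for which 6p + 1 is not prime.
For p = 2, 3, 5, 7, 11, 13, 17 the conclusion holds.
p = 19: 6p + 1 = 115 = 5 × 23, not prime.
Hence p = 19 is a counterexample.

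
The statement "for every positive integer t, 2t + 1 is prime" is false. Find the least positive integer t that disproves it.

t = 4

Check each positive integer t in order until 2t + 1 is not prime.
For t = 1, 2, 3 the conclusion holds.
t = 4: 2t + 1 = 9 = 3 × 3, composite.
So t = 4 is the smallest counterexample.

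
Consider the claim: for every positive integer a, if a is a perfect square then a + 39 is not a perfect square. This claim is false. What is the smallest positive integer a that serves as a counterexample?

a = 1: 1 + 39 = 40, not a perfect square.
a = 4: 4 + 39 = 43, not a perfect square.
a = 9: 9 + 39 = 48, not a perfect square.
a = 16: 16 + 39 = 55, not a perfect square.
a = 25: 25 = 5² and 25 + 39 = 64 = 8².
So a = 25 is the smallest counterexample.

a = 25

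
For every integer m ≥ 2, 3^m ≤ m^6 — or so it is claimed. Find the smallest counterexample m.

Check each integer m ≥ 2 in order until 3^m > m^6.
For m = 2, 3, 4, 5, …, 12, 13, 14 the conclusion holds.
m = 15: 3^m = 14348907 and m^6 = 11390625, so 14348907 > 11390625.
Thus m = 15 disproves the claim, and no smaller m works.

m = 15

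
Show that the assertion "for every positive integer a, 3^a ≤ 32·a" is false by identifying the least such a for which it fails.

a = 5

Check each positive integer a in order until 3^a > 32·a.
The first 4 eligible values, up to a = 4, all satisfy the conclusion.
a = 5: 3^a = 243 and 32·a = 160, so 243 > 160.
Hence a = 5 is a counterexample.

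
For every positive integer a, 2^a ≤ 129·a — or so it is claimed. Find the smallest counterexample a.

a = 11

We need the least positive integer a for which 2^a > 129·a.
For a = 1, 2, 3, 4, 5, 6, 7, 8, 9, 10 the conclusion holds.
a = 11: 2^a = 2048 and 129·a = 1419, so 2048 > 1419.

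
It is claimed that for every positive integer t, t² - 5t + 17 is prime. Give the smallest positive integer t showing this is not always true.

Check each positive integer t in order until t² - 5t + 17 is not prime.
For t = 1, 2, 3, 4, …, 10, 11, 12 the conclusion holds.
t = 13: t² - 5t + 17 = 121 = 11 × 11, composite.

t = 13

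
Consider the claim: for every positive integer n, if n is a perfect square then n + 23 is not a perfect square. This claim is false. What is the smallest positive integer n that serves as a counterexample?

Check each positive integer n in order until n is a perfect square but n + 23 is a perfect square.
For n = 1, 4, 9, 16, 25, 36, 49, 64, 81, 100 the conclusion holds.
n = 121: 121 = 11² and 121 + 23 = 144 = 12².
Thus n = 121 disproves the claim, and no smaller n works.

n = 121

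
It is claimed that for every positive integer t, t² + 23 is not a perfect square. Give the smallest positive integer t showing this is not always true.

t = 11

The first 10 eligible values, up to t = 10, all satisfy the conclusion.
t = 11: 11² + 23 = 144 = 12², a perfect square.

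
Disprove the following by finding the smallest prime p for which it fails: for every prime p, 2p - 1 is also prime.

p = 5

For p = 2, 3 the conclusion holds.
p = 5: 2p - 1 = 9 = 3 × 3, not prime.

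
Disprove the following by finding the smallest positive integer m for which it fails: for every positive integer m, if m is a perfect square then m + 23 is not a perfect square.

A counterexample is any positive integer m such that m is a perfect square but m + 23 is a perfect square; we check each in order.
For m = 1, 4, 9, 16, 25, 36, 49, 64, 81, 100 the conclusion holds.
m = 121: 121 = 11² and 121 + 23 = 144 = 12².

m = 121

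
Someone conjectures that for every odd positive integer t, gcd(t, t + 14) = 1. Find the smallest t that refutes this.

t = 7

Check each odd positive integer t in order until gcd(t, t + 14) > 1.
t = 1: gcd(1, 15) = 1.
t = 3: gcd(3, 17) = 1.
t = 5: gcd(5, 19) = 1.
t = 7: gcd(7, 21) = 7.
Hence t = 7 is a counterexample.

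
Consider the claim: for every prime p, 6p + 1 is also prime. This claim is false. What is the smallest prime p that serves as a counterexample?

p = 19

We need the least prime p for which 6p + 1 is not prime.
p = 2: 6p + 1 = 13, prime.
p = 3: 6p + 1 = 19, prime.
p = 5: 6p + 1 = 31, prime.
p = 7: 6p + 1 = 43, prime.
p = 11: 6p + 1 = 67, prime.
p = 13: 6p + 1 = 79, prime.
p = 17: 6p + 1 = 103, prime.
p = 19: 6p + 1 = 115 = 5 × 23, not prime.
So p = 19 is the smallest counterexample.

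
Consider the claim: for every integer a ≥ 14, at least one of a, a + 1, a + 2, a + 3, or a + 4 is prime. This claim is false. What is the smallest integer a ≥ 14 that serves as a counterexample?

a = 24

The first 10 eligible values, up to a = 23, all satisfy the conclusion.
a = 24: 24 = 2 × 12; 25 = 5 × 5; 26 = 2 × 13; 27 = 3 × 9; 28 = 2 × 14 — all composite.
Hence a = 24 is a counterexample.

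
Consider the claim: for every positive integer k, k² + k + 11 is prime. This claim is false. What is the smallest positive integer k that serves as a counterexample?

A counterexample is any positive integer k such that k² + k + 11 is not prime; we check each in order.
The first 9 eligible values, up to k = 9, all satisfy the conclusion.
k = 10: k² + k + 11 = 121 = 11 × 11, composite.

k = 10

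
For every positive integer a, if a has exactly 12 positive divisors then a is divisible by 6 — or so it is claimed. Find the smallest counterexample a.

a = 140

We need the least positive integer a for which a has exactly 12 positive divisors but a is not divisible by 6.
a = 60: τ(60) = 12; 60 mod 6 = 0.
a = 72: τ(72) = 12; 72 mod 6 = 0.
a = 84: τ(84) = 12; 84 mod 6 = 0.
a = 90: τ(90) = 12; 90 mod 6 = 0.
a = 96: τ(96) = 12; 96 mod 6 = 0.
a = 108: τ(108) = 12; 108 mod 6 = 0.
a = 126: τ(126) = 12; 126 mod 6 = 0.
a = 132: τ(132) = 12; 132 mod 6 = 0.
a = 140: τ(140) = 12; 140 mod 6 = 2.
Thus a = 140 disproves the claim, and no smaller a works.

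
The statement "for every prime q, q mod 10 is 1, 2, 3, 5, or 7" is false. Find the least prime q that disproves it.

q = 19

For q = 2, 3, 5, 7, 11, 13, 17 the conclusion holds.
q = 19: 19 mod 10 = 9 — not in {1, 2, 3, 5, 7}.
So q = 19 is the smallest counterexample.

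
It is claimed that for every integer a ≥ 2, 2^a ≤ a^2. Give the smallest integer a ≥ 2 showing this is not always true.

A counterexample is any integer a ≥ 2 such that 2^a > a^2; we check each in order.
For a = 2, 3, 4 the conclusion holds.
a = 5: 2^a = 32 and a^2 = 25, so 32 > 25.
Thus a = 5 disproves the claim, and no smaller a works.

a = 5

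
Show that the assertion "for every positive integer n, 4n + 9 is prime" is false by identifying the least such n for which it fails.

Check each positive integer n in order until 4n + 9 is not prime.
n = 1: 4n + 9 = 13, prime.
n = 2: 4n + 9 = 17, prime.
n = 3: 4n + 9 = 21 = 3 × 7, composite.

n = 3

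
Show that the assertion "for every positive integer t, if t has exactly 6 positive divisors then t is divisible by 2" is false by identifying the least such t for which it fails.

A counterexample is any positive integer t such that t has exactly 6 positive divisors but t is not divisible by 2; we check each in order.
The first 6 eligible values, up to t = 44, all satisfy the conclusion.
t = 45: τ(45) = 6; 45 mod 2 = 1.
Hence t = 45 is a counterexample.

t = 45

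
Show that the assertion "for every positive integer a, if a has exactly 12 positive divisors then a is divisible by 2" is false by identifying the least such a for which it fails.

a = 315

A counterexample is any positive integer a such that a has exactly 12 positive divisors but a is not divisible by 2; we check each in order.
The first 24 eligible values, up to a = 308, all satisfy the conclusion.
a = 315: τ(315) = 12; 315 mod 2 = 1.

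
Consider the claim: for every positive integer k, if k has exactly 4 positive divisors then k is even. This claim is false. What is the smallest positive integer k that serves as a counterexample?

A counterexample is any positive integer k such that k has exactly 4 positive divisors but k is odd; we check each in order.
The first 4 eligible values, up to k = 14, all satisfy the conclusion.
k = 15: divisors of 15: 1, 3, 5, 15; 15 is odd.
Thus k = 15 disproves the claim, and no smaller k works.

k = 15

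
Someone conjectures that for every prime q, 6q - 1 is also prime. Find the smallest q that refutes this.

We need the least prime q for which 6q - 1 is not prime.
For q = 2, 3, 5, 7 the conclusion holds.
q = 11: 6q - 1 = 65 = 5 × 13, not prime.

q = 11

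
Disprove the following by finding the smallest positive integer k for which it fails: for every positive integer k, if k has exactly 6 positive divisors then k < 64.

k = 68

Check each positive integer k in order until k has exactly 6 positive divisors but the claim fails.
The first 10 eligible values, up to k = 63, all satisfy the conclusion.
k = 68: τ(68) = 6; 68 ≥ 64.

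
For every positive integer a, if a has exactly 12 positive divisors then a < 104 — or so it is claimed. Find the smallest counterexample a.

a = 108

We need the least positive integer a for which a has exactly 12 positive divisors but the claim fails.
The first 5 eligible values, up to a = 96, all satisfy the conclusion.
a = 108: τ(108) = 12; 108 ≥ 104.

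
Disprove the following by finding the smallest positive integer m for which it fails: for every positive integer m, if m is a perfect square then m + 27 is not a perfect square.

For m = 1, 4 the conclusion holds.
m = 9: 9 = 3² and 9 + 27 = 36 = 6².

m = 9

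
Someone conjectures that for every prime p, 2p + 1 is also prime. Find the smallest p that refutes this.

We need the least prime p for which 2p + 1 is not prime.
p = 2: 2p + 1 = 5, prime.
p = 3: 2p + 1 = 7, prime.
p = 5: 2p + 1 = 11, prime.
p = 7: 2p + 1 = 15 = 3 × 5, not prime.
So p = 7 is the smallest counterexample.

p = 7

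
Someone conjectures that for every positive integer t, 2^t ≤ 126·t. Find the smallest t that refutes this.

We need the least positive integer t for which 2^t > 126·t.
For t = 1, 2, 3, 4, 5, 6, 7, 8, 9, 10 the conclusion holds.
t = 11: 2^t = 2048 and 126·t = 1386, so 2048 > 1386.
So t = 11 is the smallest counterexample.

t = 11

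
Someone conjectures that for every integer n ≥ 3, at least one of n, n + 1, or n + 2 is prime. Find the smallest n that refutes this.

Check each integer n ≥ 3 in order until n, n + 1, n + 2 are all composite.
The first 5 eligible values, up to n = 7, all satisfy the conclusion.
n = 8: 8 = 2 × 4; 9 = 3 × 3; 10 = 2 × 5 — all composite.

n = 8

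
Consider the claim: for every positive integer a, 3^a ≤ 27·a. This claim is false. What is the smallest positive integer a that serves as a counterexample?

a = 1: 3^a = 3 and 27·a = 27, so 3 ≤ 27.
a = 2: 3^a = 9 and 27·a = 54, so 9 ≤ 54.
a = 3: 3^a = 27 and 27·a = 81, so 27 ≤ 81.
a = 4: 3^a = 81 and 27·a = 108, so 81 ≤ 108.
a = 5: 3^a = 243 and 27·a = 135, so 243 > 135.

a = 5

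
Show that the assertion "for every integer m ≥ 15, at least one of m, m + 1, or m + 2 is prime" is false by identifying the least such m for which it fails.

A counterexample is any integer m ≥ 15 such that m, m + 1, m + 2 are all composite; we check each in order.
The first 5 eligible values, up to m = 19, all satisfy the conclusion.
m = 20: 20 = 2 × 10; 21 = 3 × 7; 22 = 2 × 11 — all composite.
Hence m = 20 is a counterexample.

m = 20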